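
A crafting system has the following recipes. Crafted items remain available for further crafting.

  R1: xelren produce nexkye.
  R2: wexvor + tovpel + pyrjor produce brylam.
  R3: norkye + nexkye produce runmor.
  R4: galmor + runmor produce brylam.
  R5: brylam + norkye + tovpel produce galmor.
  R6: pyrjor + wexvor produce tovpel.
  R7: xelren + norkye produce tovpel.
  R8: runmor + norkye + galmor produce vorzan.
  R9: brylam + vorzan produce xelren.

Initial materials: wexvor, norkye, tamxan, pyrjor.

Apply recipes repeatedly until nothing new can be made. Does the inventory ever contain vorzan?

vorzan would need runmor, norkye, and galmor (R8), but runmor is never obtained.

No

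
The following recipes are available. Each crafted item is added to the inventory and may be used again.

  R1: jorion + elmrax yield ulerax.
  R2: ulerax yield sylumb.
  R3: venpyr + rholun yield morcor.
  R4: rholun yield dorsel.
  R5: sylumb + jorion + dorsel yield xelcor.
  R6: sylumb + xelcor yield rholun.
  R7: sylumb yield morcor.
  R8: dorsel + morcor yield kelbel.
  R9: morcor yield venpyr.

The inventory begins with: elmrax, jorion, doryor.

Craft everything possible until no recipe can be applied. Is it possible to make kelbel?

No

kelbel would need dorsel and morcor (R8), but dorsel is never obtained.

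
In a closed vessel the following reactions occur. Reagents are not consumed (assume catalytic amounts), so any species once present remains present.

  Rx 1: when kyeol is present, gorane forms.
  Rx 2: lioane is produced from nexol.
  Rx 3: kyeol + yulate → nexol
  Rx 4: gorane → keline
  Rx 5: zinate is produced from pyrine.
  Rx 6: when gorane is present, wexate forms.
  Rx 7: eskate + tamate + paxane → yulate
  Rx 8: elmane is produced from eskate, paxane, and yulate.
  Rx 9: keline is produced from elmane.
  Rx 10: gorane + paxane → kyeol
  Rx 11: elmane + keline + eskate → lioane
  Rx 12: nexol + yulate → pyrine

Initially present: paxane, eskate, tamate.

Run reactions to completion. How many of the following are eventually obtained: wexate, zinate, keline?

eskate, tamate, and paxane present → yulate forms (Rx 7).
eskate, paxane, and yulate present → elmane forms (Rx 8).
elmane present → keline forms (Rx 9).
wexate would need gorane (Rx 6), but gorane never forms.
zinate would need pyrine (Rx 5), but pyrine never forms.
keline: reached.
Reached: keline — 1 of the 3.

1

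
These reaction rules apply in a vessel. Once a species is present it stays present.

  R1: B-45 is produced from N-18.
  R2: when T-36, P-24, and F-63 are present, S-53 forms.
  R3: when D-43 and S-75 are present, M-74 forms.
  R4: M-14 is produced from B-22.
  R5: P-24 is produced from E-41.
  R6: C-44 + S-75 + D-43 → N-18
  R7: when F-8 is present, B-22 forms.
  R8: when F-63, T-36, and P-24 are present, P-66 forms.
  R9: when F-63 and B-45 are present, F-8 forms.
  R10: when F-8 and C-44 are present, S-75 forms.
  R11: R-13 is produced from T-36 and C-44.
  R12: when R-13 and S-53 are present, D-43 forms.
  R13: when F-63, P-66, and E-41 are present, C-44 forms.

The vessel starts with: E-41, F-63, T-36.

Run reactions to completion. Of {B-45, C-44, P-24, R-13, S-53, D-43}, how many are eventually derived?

5

E-41 present → P-24 forms (R5).
T-36, P-24, and F-63 present → S-53 forms (R2).
F-63, T-36, and P-24 present → P-66 forms (R8).
F-63, P-66, and E-41 present → C-44 forms (R13).
T-36 and C-44 present → R-13 forms (R11).
R-13 and S-53 present → D-43 forms (R12).
B-45 would need N-18 (R1), but N-18 never forms.
C-44: reached.
P-24: reached.
R-13: reached.
S-53: reached.
D-43: reached.
Reached: C-44, P-24, R-13, S-53, and D-43 — 5 of the 6.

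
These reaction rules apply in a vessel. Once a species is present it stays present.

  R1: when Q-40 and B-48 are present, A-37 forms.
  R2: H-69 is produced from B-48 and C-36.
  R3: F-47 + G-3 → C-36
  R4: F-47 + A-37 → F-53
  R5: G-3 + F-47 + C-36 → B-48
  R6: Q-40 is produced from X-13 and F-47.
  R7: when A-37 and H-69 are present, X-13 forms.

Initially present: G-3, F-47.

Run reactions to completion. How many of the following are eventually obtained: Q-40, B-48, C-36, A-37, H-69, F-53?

F-47 and G-3 present → C-36 forms (R3).
G-3, F-47, and C-36 present → B-48 forms (R5).
B-48 and C-36 present → H-69 forms (R2).
Q-40 would need X-13 and F-47 (R6), but X-13 never forms.
B-48: reached.
C-36: reached.
A-37 would need Q-40 and B-48 (R1), but Q-40 never forms.
H-69: reached.
F-53 would need F-47 and A-37 (R4), but A-37 never forms.
Reached: B-48, C-36, and H-69 — 3 of the 6.

3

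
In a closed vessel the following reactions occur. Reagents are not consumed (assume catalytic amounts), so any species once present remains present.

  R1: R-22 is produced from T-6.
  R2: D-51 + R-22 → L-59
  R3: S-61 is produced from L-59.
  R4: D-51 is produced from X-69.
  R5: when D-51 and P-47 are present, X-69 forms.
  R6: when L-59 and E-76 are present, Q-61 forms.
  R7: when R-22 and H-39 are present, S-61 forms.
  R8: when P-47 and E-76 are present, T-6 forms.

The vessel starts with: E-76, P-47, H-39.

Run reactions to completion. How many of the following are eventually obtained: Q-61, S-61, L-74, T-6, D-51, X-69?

2

P-47 and E-76 present → T-6 forms (R8).
T-6 present → R-22 forms (R1).
R-22 and H-39 present → S-61 forms (R7).
Q-61 would need L-59 and E-76 (R6), but L-59 never forms.
S-61: reached.
No rule produces L-74, and it is not given.
T-6: reached.
D-51 would need X-69 (R4), but X-69 never forms.
X-69 would need D-51 and P-47 (R5), but D-51 never forms.
Reached: S-61 and T-6 — 2 of the 6.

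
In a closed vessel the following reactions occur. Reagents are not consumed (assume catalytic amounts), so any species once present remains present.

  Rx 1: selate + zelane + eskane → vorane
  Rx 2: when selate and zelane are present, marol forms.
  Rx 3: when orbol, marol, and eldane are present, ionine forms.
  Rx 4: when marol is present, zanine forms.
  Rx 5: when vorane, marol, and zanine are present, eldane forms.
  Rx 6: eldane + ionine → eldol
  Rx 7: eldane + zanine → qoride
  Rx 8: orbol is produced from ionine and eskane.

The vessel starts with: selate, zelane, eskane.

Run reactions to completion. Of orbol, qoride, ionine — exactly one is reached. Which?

qoride

selate, zelane, and eskane present → vorane forms (Rx 1).
selate and zelane present → marol forms (Rx 2).
marol present → zanine forms (Rx 4).
vorane, marol, and zanine present → eldane forms (Rx 5).
eldane and zanine present → qoride forms (Rx 7).
ionine would need orbol, marol, and eldane (Rx 3), but orbol never forms. orbol would need ionine and eskane (Rx 8), but ionine never forms.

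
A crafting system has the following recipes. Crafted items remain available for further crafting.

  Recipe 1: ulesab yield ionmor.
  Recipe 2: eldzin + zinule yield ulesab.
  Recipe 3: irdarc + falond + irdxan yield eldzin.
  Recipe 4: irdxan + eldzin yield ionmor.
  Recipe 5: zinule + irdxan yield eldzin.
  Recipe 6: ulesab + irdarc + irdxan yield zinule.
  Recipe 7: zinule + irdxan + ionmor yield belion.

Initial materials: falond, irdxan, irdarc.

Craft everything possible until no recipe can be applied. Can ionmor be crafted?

Yes

irdarc + falond + irdxan → eldzin (Recipe 3).
Using Recipe 4, irdxan and eldzin make ionmor.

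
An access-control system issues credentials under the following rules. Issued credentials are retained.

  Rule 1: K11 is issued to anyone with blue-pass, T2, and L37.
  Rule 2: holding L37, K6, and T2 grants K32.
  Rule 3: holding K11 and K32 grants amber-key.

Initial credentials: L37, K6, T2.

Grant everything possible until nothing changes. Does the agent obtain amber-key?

No

amber-key would need K11 and K32 (Rule 3), but K11 is never granted.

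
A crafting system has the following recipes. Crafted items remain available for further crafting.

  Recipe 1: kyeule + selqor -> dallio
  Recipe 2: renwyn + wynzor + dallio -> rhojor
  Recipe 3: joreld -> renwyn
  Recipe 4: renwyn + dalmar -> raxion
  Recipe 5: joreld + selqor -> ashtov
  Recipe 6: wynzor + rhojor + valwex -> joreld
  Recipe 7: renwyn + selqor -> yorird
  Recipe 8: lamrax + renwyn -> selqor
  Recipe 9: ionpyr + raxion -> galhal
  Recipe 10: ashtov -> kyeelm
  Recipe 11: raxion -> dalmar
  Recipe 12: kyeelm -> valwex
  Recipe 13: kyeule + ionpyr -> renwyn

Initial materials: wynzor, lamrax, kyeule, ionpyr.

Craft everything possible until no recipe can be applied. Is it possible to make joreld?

No

joreld would need wynzor, rhojor, and valwex (Recipe 6), but valwex is never obtained.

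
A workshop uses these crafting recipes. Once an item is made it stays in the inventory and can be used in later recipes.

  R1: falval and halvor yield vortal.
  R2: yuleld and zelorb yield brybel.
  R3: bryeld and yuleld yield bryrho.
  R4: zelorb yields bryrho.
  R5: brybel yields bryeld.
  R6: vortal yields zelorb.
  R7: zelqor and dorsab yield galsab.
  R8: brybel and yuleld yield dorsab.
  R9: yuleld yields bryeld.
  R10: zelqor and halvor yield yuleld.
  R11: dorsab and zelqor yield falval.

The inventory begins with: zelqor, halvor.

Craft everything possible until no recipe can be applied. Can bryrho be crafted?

Using R10, zelqor and halvor make yuleld.
yuleld → bryeld (R9).
Using R3, bryeld and yuleld make bryrho.

Yes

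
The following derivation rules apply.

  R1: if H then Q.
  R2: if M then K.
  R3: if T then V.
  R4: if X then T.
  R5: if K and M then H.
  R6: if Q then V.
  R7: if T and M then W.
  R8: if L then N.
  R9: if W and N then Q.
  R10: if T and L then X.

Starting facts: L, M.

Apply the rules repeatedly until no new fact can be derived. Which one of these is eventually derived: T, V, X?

V

From M, R2 gives K.
K and M hold, so H follows (R5).
H holds, so Q follows (R1).
From Q, R6 gives V.
T would need X (R4), but X is never established. X would need T and L (R10), but T is never established.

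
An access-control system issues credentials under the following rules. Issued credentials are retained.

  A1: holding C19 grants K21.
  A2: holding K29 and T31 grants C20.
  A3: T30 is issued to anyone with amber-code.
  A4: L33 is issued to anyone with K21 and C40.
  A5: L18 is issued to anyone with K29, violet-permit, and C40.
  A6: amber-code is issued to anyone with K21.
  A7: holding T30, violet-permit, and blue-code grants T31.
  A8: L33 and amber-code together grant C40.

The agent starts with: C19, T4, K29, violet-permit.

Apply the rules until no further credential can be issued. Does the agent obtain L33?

No

L33 would need K21 and C40 (A4), but C40 is never granted.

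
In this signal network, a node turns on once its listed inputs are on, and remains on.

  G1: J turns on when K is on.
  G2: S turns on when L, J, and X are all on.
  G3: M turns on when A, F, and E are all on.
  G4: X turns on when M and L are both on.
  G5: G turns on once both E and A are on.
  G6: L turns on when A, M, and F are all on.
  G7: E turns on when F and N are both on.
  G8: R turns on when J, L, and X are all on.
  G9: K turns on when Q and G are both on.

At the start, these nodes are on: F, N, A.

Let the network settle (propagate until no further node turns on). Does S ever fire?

S would need L, J, and X (G2), but J never turns on.

No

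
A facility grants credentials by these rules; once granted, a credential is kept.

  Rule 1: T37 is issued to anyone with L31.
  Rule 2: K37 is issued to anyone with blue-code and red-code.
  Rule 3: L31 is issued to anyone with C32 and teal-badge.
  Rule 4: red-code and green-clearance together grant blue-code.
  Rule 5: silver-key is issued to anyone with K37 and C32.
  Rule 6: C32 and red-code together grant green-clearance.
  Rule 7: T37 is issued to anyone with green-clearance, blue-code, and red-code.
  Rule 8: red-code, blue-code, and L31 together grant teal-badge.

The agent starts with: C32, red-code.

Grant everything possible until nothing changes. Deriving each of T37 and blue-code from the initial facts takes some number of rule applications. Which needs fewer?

blue-code: Holding C32 and red-code grants green-clearance (Rule 6). Holding red-code and green-clearance grants blue-code (Rule 4). [2 rule applications]
T37: Holding C32 and red-code grants green-clearance (Rule 6). Holding red-code and green-clearance grants blue-code (Rule 4). Holding green-clearance, blue-code, and red-code grants T37 (Rule 7). [3 rule applications]
blue-code needs fewer.

blue-code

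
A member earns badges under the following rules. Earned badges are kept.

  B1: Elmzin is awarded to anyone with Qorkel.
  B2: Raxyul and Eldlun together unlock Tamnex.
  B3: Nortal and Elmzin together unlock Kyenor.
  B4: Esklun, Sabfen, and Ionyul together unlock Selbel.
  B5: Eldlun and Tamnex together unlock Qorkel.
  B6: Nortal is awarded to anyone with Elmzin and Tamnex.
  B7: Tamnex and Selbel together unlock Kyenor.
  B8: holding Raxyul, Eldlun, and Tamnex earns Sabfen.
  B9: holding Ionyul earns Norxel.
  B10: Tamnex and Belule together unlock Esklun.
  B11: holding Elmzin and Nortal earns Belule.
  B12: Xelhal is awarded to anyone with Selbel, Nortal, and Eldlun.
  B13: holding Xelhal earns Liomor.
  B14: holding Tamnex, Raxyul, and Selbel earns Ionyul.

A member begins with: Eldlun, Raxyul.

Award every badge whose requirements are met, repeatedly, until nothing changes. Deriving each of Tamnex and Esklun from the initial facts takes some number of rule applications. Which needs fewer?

Tamnex: With Raxyul and Eldlun, Tamnex is earned (B2). [1 rule application]
Esklun: With Raxyul and Eldlun, Tamnex is earned (B2). With Eldlun and Tamnex, Qorkel is earned (B5). With Qorkel, Elmzin is earned (B1). With Elmzin and Tamnex, Nortal is earned (B6). With Elmzin and Nortal, Belule is earned (B11). With Tamnex and Belule, Esklun is earned (B10). [6 rule applications]
Tamnex needs fewer.

Tamnex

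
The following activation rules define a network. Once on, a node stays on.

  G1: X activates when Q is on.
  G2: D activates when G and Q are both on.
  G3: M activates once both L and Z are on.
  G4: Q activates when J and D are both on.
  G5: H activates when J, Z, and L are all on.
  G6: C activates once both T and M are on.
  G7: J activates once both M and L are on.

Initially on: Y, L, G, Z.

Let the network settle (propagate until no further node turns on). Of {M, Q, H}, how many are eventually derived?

G3: L and Z on → M on.
G7: M and L on → J on.
G5: J, Z, and L on → H on.
M: reached.
Q would need J and D (G4), but D never turns on.
H: reached.
Reached: M and H — 2 of the 3.

2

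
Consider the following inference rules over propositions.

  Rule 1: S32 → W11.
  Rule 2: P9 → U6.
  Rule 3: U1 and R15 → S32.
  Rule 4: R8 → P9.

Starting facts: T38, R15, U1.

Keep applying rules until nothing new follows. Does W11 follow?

U1 and R15 hold, so S32 follows (Rule 3).
S32 holds, so W11 follows (Rule 1).

Yes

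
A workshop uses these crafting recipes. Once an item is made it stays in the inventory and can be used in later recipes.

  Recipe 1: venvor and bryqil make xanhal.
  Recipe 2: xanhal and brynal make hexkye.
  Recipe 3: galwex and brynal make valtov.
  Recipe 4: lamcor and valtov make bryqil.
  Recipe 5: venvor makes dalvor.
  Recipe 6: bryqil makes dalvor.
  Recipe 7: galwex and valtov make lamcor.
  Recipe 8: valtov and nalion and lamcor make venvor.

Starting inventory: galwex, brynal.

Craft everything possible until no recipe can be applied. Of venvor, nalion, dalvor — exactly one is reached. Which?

galwex and brynal → valtov (Recipe 3).
Using Recipe 7, galwex and valtov make lamcor.
lamcor and valtov → bryqil (Recipe 4).
Using Recipe 6, bryqil makes dalvor.
No rule produces nalion, and it is not given. venvor would need valtov, nalion, and lamcor (Recipe 8), but nalion is never obtained.

dalvor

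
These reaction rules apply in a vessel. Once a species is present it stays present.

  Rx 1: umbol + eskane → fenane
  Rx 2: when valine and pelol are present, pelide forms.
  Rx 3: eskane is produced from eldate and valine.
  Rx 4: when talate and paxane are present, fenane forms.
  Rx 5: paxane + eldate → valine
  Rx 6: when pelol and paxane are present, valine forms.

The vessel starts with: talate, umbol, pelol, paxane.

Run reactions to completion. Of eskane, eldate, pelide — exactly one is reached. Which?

pelide

pelol and paxane present → valine forms (Rx 6).
valine and pelol present → pelide forms (Rx 2).
No rule produces eldate, and it is not given. eskane would need eldate and valine (Rx 3), but eldate never forms.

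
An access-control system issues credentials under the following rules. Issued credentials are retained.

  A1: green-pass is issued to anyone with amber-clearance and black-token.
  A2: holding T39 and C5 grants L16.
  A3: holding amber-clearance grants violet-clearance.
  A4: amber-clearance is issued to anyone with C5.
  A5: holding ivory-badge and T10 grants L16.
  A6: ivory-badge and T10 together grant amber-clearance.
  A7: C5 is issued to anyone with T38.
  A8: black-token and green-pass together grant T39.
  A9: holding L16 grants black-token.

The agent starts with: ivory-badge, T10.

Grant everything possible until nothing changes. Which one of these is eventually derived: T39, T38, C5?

T39

Holding ivory-badge and T10 grants amber-clearance (A6).
Holding ivory-badge and T10 grants L16 (A5).
Holding L16 grants black-token (A9).
Holding amber-clearance and black-token grants green-pass (A1).
Holding black-token and green-pass grants T39 (A8).
No rule produces T38, and it is not given. C5 would need T38 (A7), but T38 is never granted.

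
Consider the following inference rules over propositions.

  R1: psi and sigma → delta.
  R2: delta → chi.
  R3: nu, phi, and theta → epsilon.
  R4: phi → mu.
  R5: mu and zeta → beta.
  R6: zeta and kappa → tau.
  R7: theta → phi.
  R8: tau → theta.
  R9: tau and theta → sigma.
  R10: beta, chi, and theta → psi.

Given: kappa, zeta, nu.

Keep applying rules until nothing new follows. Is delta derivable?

delta would need psi and sigma (R1), but psi is never established.

No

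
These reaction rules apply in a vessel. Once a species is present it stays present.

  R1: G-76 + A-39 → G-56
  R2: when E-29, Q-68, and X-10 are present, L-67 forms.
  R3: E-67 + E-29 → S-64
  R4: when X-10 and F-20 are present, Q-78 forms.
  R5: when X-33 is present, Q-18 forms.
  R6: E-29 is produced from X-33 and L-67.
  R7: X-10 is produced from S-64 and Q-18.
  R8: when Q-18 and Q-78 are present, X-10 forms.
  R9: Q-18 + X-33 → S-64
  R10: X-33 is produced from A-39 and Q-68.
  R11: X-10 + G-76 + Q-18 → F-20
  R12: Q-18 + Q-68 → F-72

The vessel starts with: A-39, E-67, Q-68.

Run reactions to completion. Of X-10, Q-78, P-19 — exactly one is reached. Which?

X-10

A-39 and Q-68 present → X-33 forms (R10).
X-33 present → Q-18 forms (R5).
Q-18 and X-33 present → S-64 forms (R9).
S-64 and Q-18 present → X-10 forms (R7).
No rule produces P-19, and it is not given. Q-78 would need X-10 and F-20 (R4), but F-20 never forms.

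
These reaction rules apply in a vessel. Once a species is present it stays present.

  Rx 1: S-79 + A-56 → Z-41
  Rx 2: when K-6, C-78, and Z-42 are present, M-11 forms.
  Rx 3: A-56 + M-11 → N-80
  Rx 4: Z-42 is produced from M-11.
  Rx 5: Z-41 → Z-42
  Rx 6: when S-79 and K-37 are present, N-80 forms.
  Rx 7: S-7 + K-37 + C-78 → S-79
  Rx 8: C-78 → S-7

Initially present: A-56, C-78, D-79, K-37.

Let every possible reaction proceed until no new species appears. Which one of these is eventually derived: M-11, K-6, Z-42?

Z-42

C-78 present → S-7 forms (Rx 8).
S-7, K-37, and C-78 present → S-79 forms (Rx 7).
S-79 and A-56 present → Z-41 forms (Rx 1).
Z-41 present → Z-42 forms (Rx 5).
No rule produces K-6, and it is not given. M-11 would need K-6, C-78, and Z-42 (Rx 2), but K-6 never forms.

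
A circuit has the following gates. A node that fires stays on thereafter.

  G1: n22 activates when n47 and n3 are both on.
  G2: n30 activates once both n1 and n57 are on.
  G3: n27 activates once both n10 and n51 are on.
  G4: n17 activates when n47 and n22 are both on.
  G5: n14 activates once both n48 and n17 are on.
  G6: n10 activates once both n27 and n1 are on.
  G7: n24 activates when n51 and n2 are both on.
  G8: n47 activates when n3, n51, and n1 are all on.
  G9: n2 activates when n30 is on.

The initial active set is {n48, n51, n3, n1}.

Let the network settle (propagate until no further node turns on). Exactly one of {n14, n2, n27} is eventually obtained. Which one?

G8: n3, n51, and n1 on → n47 on.
G1: n47 and n3 on → n22 on.
G4: n47 and n22 on → n17 on.
n48 and n17 are on, so n14 activates (G5).
n27 would need n10 and n51 (G3), but n10 never turns on. n2 would need n30 (G9), but n30 never turns on.

n14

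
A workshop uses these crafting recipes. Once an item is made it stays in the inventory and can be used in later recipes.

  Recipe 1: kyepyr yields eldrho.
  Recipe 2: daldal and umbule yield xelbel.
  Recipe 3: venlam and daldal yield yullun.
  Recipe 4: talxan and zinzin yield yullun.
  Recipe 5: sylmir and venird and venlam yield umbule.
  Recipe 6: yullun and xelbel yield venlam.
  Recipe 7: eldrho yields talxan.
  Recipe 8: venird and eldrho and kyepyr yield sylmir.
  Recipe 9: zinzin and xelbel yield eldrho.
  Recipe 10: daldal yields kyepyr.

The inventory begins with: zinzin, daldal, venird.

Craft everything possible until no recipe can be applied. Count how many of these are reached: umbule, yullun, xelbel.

daldal → kyepyr (Recipe 10).
Using Recipe 1, kyepyr makes eldrho.
Using Recipe 7, eldrho makes talxan.
talxan and zinzin → yullun (Recipe 4).
umbule would need sylmir, venird, and venlam (Recipe 5), but venlam is never obtained.
yullun: reached.
xelbel would need daldal and umbule (Recipe 2), but umbule is never obtained.
Reached: yullun — 1 of the 3.

1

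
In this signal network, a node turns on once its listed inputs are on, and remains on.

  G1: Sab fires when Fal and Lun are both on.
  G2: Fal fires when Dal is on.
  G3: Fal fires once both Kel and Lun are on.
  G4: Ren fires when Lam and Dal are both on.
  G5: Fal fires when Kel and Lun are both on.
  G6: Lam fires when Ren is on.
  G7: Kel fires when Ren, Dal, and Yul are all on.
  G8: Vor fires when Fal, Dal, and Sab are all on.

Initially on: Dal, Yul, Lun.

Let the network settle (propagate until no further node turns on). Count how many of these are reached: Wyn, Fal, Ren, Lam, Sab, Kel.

Dal is on, so Fal fires (G2).
Fal and Lun are on, so Sab fires (G1).
No rule produces Wyn, and it is not given.
Fal: reached.
Ren would need Lam and Dal (G4), but Lam never turns on.
Lam would need Ren (G6), but Ren never turns on.
Sab: reached.
Kel would need Ren, Dal, and Yul (G7), but Ren never turns on.
Reached: Fal and Sab — 2 of the 6.

2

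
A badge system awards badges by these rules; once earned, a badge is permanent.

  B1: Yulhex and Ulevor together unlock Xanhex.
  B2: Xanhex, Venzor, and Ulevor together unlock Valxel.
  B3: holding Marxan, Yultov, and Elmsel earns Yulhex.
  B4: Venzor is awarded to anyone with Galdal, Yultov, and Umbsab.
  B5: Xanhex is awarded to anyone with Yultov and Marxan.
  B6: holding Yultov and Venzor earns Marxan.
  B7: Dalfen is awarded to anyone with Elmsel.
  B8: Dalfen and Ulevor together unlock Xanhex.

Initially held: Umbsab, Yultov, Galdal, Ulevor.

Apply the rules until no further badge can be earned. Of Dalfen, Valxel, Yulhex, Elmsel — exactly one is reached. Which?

Valxel

With Galdal, Yultov, and Umbsab, Venzor is earned (B4).
With Yultov and Venzor, Marxan is earned (B6).
With Yultov and Marxan, Xanhex is earned (B5).
With Xanhex, Venzor, and Ulevor, Valxel is earned (B2).
No rule produces Elmsel, and it is not given. Yulhex would need Marxan, Yultov, and Elmsel (B3), but Elmsel is never earned. Dalfen would need Elmsel (B7), but Elmsel is never earned.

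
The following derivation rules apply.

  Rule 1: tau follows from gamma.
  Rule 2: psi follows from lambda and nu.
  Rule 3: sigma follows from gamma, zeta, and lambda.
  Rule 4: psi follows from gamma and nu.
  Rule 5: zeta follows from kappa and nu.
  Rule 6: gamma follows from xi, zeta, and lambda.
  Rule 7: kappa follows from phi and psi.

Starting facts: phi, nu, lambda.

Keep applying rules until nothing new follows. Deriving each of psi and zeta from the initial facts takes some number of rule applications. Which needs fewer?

psi: lambda and nu hold, so psi follows (Rule 2). [1 rule application]
zeta: lambda and nu hold, so psi follows (Rule 2). phi and psi hold, so kappa follows (Rule 7). From kappa and nu, Rule 5 gives zeta. [3 rule applications]
psi needs fewer.

psi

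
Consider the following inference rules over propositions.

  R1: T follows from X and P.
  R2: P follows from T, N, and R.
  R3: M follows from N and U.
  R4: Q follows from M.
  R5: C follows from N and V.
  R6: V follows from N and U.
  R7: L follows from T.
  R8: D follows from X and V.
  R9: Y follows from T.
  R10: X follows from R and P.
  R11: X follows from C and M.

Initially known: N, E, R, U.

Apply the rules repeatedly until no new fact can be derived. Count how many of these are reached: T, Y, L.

0

T would need X and P (R1), but P is never established.
Y would need T (R9), but T is never established.
L would need T (R7), but T is never established.
None of the 3 are reached.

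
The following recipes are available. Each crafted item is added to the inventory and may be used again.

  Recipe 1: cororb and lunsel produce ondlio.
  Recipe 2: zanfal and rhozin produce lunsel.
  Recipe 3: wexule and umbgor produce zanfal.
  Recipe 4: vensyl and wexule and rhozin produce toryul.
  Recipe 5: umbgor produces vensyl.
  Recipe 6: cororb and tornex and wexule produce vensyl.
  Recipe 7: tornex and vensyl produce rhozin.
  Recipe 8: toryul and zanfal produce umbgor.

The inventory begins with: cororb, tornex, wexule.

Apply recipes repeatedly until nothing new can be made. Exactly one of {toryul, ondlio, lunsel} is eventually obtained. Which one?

cororb and tornex and wexule → vensyl (Recipe 6).
Using Recipe 7, tornex and vensyl make rhozin.
vensyl and wexule and rhozin → toryul (Recipe 4).
ondlio would need cororb and lunsel (Recipe 1), but lunsel is never obtained. lunsel would need zanfal and rhozin (Recipe 2), but zanfal is never obtained.

toryul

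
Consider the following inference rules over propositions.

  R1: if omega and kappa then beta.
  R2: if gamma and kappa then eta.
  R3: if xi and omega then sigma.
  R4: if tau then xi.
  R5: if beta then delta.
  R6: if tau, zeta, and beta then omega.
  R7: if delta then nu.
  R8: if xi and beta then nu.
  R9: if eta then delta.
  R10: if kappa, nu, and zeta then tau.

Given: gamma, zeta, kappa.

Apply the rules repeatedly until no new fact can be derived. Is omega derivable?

omega would need tau, zeta, and beta (R6), but beta is never established.

No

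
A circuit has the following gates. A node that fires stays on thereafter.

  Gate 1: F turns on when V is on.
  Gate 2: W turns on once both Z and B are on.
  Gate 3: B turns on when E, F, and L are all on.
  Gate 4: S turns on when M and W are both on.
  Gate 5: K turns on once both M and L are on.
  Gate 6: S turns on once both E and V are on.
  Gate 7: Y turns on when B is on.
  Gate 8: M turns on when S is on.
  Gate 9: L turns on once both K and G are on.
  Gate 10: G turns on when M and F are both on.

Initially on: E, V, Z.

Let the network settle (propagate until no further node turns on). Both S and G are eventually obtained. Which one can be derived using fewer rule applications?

S: E and V are on, so S turns on (Gate 6). [1 rule application]
G: Gate 1: V on → F on. E and V are on, so S turns on (Gate 6). S is on, so M turns on (Gate 8). M and F are on, so G turns on (Gate 10). [4 rule applications]
S needs fewer.

S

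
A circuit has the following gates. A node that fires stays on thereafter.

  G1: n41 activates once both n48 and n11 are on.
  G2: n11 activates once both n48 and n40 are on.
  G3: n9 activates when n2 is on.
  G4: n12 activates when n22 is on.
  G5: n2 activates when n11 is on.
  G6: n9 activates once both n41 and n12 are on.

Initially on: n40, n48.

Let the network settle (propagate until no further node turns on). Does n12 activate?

No

n12 would need n22 (G4), but n22 never turns on.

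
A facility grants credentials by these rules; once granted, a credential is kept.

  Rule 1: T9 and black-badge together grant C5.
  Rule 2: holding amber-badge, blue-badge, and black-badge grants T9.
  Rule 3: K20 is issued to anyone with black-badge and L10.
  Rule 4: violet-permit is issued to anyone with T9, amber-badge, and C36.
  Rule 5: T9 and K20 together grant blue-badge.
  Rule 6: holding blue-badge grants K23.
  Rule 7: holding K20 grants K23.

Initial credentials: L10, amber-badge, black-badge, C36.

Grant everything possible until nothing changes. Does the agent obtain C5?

No

C5 would need T9 and black-badge (Rule 1), but T9 is never granted.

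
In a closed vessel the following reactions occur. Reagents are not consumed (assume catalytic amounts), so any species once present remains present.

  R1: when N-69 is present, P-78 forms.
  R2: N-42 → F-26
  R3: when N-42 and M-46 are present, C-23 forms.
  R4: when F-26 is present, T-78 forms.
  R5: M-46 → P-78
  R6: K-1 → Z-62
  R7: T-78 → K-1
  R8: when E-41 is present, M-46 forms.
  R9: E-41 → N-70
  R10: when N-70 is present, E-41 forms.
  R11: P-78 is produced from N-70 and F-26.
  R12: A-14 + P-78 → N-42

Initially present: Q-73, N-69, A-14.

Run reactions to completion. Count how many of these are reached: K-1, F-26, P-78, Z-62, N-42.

N-69 present → P-78 forms (R1).
A-14 and P-78 present → N-42 forms (R12).
N-42 present → F-26 forms (R2).
F-26 present → T-78 forms (R4).
T-78 present → K-1 forms (R7).
K-1 present → Z-62 forms (R6).
K-1: reached.
F-26: reached.
P-78: reached.
Z-62: reached.
N-42: reached.
All 5 are reached.

5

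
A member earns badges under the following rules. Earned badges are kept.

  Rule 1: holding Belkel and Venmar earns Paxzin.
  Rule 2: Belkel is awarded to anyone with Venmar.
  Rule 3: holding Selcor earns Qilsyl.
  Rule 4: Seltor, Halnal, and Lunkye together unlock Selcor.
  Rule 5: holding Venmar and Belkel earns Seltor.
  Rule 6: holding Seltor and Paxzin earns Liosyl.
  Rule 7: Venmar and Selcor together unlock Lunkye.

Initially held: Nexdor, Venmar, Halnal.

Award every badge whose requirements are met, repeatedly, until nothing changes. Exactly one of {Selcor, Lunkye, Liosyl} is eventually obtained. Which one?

With Venmar, Belkel is earned (Rule 2).
With Venmar and Belkel, Seltor is earned (Rule 5).
With Belkel and Venmar, Paxzin is earned (Rule 1).
With Seltor and Paxzin, Liosyl is earned (Rule 6).
Selcor would need Seltor, Halnal, and Lunkye (Rule 4), but Lunkye is never earned. Lunkye would need Venmar and Selcor (Rule 7), but Selcor is never earned.

Liosyl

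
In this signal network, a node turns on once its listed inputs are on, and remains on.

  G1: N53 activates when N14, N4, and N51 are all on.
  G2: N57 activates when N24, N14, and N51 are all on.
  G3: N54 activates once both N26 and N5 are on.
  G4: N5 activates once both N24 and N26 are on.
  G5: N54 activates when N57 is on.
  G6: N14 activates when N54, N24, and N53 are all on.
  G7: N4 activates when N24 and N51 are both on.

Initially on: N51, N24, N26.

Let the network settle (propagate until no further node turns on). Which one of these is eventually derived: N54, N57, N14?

N24 and N26 are on, so N5 activates (G4).
N26 and N5 are on, so N54 activates (G3).
N14 would need N54, N24, and N53 (G6), but N53 never turns on. N57 would need N24, N14, and N51 (G2), but N14 never turns on.

N54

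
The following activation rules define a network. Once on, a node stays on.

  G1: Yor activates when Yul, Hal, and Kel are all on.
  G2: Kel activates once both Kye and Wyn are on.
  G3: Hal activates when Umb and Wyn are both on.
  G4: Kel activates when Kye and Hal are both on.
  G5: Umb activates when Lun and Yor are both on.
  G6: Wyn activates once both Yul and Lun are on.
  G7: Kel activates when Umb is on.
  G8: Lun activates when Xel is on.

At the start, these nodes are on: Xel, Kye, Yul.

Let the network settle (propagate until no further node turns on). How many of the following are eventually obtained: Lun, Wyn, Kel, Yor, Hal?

3

Xel is on, so Lun activates (G8).
Yul and Lun are on, so Wyn activates (G6).
G2: Kye and Wyn on → Kel on.
Lun: reached.
Wyn: reached.
Kel: reached.
Yor would need Yul, Hal, and Kel (G1), but Hal never turns on.
Hal would need Umb and Wyn (G3), but Umb never turns on.
Reached: Lun, Wyn, and Kel — 3 of the 5.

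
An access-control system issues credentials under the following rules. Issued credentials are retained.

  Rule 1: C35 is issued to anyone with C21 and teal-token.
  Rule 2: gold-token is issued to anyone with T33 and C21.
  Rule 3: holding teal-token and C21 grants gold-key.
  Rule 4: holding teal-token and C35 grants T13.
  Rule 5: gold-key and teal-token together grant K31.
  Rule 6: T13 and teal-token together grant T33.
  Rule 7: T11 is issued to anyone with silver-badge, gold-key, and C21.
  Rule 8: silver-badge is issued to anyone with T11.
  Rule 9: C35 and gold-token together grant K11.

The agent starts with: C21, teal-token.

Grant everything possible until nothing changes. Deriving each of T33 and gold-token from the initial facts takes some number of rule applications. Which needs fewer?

T33

T33: Holding C21 and teal-token grants C35 (Rule 1). Holding teal-token and C35 grants T13 (Rule 4). Holding T13 and teal-token grants T33 (Rule 6). [3 rule applications]
gold-token: Holding C21 and teal-token grants C35 (Rule 1). Holding teal-token and C35 grants T13 (Rule 4). Holding T13 and teal-token grants T33 (Rule 6). Holding T33 and C21 grants gold-token (Rule 2). [4 rule applications]
T33 needs fewer.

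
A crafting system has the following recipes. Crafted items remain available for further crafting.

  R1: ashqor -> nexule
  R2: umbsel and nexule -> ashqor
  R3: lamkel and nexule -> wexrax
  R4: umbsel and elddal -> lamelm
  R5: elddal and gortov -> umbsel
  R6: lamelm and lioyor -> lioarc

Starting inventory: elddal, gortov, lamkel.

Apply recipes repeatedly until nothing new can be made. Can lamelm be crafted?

elddal and gortov -> umbsel (R5).
Using R4, umbsel and elddal make lamelm.

Yes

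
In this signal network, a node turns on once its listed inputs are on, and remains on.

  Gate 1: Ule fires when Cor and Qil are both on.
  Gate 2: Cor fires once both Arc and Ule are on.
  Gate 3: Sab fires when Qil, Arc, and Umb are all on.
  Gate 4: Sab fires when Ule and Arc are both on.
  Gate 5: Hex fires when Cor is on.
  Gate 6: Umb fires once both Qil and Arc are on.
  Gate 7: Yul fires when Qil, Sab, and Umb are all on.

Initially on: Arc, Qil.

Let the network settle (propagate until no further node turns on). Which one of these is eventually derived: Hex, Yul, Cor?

Yul

Qil and Arc are on, so Umb fires (Gate 6).
Gate 3: Qil, Arc, and Umb on → Sab on.
Gate 7: Qil, Sab, and Umb on → Yul on.
Cor would need Arc and Ule (Gate 2), but Ule never turns on. Hex would need Cor (Gate 5), but Cor never turns on.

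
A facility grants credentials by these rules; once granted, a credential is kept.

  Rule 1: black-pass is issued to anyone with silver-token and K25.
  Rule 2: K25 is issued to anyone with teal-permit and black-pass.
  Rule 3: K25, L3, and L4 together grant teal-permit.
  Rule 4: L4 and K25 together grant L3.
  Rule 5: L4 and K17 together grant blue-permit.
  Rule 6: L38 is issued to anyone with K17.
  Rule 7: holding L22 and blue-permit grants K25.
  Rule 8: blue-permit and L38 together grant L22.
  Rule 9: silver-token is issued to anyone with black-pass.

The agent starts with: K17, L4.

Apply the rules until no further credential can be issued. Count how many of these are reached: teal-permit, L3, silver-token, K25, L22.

4

Holding L4 and K17 grants blue-permit (Rule 5).
Holding K17 grants L38 (Rule 6).
Holding blue-permit and L38 grants L22 (Rule 8).
Holding L22 and blue-permit grants K25 (Rule 7).
Holding L4 and K25 grants L3 (Rule 4).
Holding K25, L3, and L4 grants teal-permit (Rule 3).
teal-permit: reached.
L3: reached.
silver-token would need black-pass (Rule 9), but black-pass is never granted.
K25: reached.
L22: reached.
Reached: teal-permit, L3, K25, and L22 — 4 of the 5.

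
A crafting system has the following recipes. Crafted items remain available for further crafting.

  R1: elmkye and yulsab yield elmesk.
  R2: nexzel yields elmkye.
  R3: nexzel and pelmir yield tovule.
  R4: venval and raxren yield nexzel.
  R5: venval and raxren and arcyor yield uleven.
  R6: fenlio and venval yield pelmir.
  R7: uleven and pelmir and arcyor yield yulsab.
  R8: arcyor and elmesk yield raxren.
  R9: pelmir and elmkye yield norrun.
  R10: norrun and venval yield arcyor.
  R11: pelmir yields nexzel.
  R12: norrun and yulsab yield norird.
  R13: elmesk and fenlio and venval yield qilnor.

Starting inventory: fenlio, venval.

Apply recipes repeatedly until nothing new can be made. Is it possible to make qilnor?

qilnor would need elmesk, fenlio, and venval (R13), but elmesk is never obtained.

No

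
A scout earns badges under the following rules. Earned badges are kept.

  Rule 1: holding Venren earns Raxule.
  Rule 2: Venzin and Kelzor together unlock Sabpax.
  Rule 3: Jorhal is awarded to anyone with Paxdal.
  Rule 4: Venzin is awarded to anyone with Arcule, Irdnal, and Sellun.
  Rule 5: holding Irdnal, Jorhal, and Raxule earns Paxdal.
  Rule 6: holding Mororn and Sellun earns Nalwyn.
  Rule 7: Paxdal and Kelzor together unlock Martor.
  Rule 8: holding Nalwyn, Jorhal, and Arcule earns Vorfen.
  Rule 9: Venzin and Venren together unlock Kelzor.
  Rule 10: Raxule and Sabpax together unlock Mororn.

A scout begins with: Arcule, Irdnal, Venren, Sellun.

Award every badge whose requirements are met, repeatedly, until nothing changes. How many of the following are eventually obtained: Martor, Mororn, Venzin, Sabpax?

3

With Arcule, Irdnal, and Sellun, Venzin is earned (Rule 4).
With Venren, Raxule is earned (Rule 1).
With Venzin and Venren, Kelzor is earned (Rule 9).
With Venzin and Kelzor, Sabpax is earned (Rule 2).
With Raxule and Sabpax, Mororn is earned (Rule 10).
Martor would need Paxdal and Kelzor (Rule 7), but Paxdal is never earned.
Mororn: reached.
Venzin: reached.
Sabpax: reached.
Reached: Mororn, Venzin, and Sabpax — 3 of the 4.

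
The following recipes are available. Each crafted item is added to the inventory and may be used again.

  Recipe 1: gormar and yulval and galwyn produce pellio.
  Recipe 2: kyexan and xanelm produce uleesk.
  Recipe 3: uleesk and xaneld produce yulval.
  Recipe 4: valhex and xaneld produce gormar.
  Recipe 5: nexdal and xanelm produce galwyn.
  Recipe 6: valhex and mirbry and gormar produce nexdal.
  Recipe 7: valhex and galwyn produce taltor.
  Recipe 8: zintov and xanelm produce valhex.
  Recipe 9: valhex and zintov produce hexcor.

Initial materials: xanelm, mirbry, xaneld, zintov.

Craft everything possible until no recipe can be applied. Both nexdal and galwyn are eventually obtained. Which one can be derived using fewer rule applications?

nexdal: zintov and xanelm → valhex (Recipe 8). valhex and xaneld → gormar (Recipe 4). valhex and mirbry and gormar → nexdal (Recipe 6). [3 rule applications]
galwyn: zintov and xanelm → valhex (Recipe 8). valhex and xaneld → gormar (Recipe 4). Using Recipe 6, valhex, mirbry, and gormar make nexdal. Using Recipe 5, nexdal and xanelm make galwyn. [4 rule applications]
nexdal needs fewer.

nexdal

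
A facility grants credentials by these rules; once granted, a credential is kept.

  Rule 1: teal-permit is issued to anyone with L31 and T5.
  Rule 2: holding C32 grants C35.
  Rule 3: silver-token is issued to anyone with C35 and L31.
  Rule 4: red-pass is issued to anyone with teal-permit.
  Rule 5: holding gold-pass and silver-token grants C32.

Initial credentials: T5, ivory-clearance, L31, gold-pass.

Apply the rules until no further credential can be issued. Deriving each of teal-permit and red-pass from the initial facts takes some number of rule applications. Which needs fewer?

teal-permit

teal-permit: Holding L31 and T5 grants teal-permit (Rule 1). [1 rule application]
red-pass: Holding L31 and T5 grants teal-permit (Rule 1). Holding teal-permit grants red-pass (Rule 4). [2 rule applications]
teal-permit needs fewer.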